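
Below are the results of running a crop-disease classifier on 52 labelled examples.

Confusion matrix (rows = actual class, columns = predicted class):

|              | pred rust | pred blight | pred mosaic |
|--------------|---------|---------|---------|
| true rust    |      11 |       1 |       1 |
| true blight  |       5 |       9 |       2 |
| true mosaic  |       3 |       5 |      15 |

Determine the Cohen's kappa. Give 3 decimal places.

0.510

Observed agreement pₒ = trace/N = 35/52 = 0.6731
Expected agreement pₑ = Σ (rowᵢ·colᵢ)/N² = (13·19 + 16·15 + 23·18)/52² = 0.3332
κ = (pₒ − pₑ)/(1 − pₑ) = (0.6731 − 0.3332)/(1 − 0.3332) = 0.510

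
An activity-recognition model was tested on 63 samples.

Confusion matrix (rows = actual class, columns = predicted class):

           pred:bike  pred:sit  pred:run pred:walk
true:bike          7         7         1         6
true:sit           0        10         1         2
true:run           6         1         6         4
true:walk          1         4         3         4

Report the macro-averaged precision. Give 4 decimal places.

Per-class precision (TP/(TP+FP)):
  bike: TP=7, FP=0+6+1=7 → 7/14 = 0.50000
  sit: TP=10, FP=7+1+4=12 → 10/22 = 0.45455
  run: TP=6, FP=1+1+3=5 → 6/11 = 0.54545
  walk: TP=4, FP=6+2+4=12 → 4/16 = 0.25000
Macro-precision = mean = (0.50000 + 0.45455 + 0.54545 + 0.25000) / 4 = 0.4375

0.4375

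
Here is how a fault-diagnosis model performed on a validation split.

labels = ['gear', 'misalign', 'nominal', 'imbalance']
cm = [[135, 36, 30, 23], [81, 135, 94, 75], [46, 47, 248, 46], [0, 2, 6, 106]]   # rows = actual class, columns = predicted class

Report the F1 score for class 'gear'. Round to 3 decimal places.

Treat 'gear' as positive and all other classes as negative.
F1 score = 2·TP/(2·TP+FP+FN).
gear: TP=135, FP=81+46+0=127, FN=36+30+23=89 → 270/486 = 0.5556

0.556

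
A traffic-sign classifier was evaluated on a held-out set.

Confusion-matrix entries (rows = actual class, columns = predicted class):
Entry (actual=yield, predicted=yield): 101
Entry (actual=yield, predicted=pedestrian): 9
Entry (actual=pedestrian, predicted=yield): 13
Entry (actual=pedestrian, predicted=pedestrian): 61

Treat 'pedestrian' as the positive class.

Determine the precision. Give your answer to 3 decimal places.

0.871

Precision = TP/(TP+FP) = 61/(61+9) = 61/70 = 0.871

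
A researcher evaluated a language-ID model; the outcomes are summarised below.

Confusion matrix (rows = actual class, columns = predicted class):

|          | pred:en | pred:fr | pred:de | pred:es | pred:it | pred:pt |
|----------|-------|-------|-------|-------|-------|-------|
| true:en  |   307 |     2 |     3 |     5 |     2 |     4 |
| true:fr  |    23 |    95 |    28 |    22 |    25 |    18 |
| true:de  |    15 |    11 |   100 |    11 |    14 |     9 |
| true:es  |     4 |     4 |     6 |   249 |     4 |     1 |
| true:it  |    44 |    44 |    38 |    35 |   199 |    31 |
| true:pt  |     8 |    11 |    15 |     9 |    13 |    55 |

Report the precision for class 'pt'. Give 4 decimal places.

precision = TP/(TP+FP).
pt: TP=55, FP=4+18+9+1+31=63 → 55/118 = 0.46610

0.4661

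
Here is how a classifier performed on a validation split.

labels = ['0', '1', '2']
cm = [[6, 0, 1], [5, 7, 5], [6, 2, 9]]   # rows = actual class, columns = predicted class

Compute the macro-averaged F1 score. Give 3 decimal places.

0.534

Per-class F1 score (2·TP/(2·TP+FP+FN)):
  0: TP=6, FP=5+6=11, FN=0+1=1 → 12/24 = 0.5000
  1: TP=7, FP=0+2=2, FN=5+5=10 → 14/26 = 0.5385
  2: TP=9, FP=1+5=6, FN=6+2=8 → 18/32 = 0.5625
Macro-F1 score = mean = (0.5000 + 0.5385 + 0.5625) / 3 = 0.534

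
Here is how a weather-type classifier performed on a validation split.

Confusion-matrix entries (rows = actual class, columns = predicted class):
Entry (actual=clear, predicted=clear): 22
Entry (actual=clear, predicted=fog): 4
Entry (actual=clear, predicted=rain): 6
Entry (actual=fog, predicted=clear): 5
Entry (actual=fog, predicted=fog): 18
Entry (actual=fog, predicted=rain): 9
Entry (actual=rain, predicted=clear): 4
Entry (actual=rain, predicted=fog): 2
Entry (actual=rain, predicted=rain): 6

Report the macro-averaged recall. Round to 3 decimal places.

0.583

Per-class recall (TP/(TP+FN)):
  clear: TP=22, FN=4+6=10 → 22/32 = 0.6875
  fog: TP=18, FN=5+9=14 → 18/32 = 0.5625
  rain: TP=6, FN=4+2=6 → 6/12 = 0.5000
Macro-recall = mean = (0.6875 + 0.5625 + 0.5000) / 3 = 0.583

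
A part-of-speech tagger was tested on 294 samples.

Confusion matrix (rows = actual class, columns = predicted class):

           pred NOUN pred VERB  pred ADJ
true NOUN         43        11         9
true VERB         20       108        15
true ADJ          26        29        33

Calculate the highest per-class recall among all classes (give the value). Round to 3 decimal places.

Per-class recall (TP/(TP+FN)):
  NOUN: TP=43, FN=11+9=20 → 43/63 = 0.6825
  VERB: TP=108, FN=20+15=35 → 108/143 = 0.7552
  ADJ: TP=33, FN=26+29=55 → 33/88 = 0.3750
Highest is class 'VERB' with recall = 0.755.

0.755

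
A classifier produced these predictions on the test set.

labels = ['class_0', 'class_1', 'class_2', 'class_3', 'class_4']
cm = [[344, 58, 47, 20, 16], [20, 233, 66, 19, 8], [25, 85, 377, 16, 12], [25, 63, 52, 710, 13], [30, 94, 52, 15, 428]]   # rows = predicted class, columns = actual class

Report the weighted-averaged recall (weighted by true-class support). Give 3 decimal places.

Per-class recall (TP/(TP+FN)):
  class_0: TP=344, FN=20+25+25+30=100 → 344/444 = 0.7748
  class_1: TP=233, FN=58+85+63+94=300 → 233/533 = 0.4371
  class_2: TP=377, FN=47+66+52+52=217 → 377/594 = 0.6347
  class_3: TP=710, FN=20+19+16+15=70 → 710/780 = 0.9103
  class_4: TP=428, FN=16+8+12+13=49 → 428/477 = 0.8973
Weighted-recall = Σ (supportᵢ/N)·recallᵢ with N=2828: (444/2828)·0.7748 + (533/2828)·0.4371 + (594/2828)·0.6347 + (780/2828)·0.9103 + (477/2828)·0.8973 = 0.740

0.740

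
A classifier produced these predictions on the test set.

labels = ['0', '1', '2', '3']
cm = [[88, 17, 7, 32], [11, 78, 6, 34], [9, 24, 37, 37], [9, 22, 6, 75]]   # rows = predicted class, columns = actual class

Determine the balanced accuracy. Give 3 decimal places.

0.597

Balanced accuracy = mean of per-class recall.
  0: recall = 88/117 = 0.7521
  1: recall = 78/141 = 0.5532
  2: recall = 37/56 = 0.6607
  3: recall = 75/178 = 0.4213
Mean = (0.7521 + 0.5532 + 0.6607 + 0.4213) / 4 = 0.597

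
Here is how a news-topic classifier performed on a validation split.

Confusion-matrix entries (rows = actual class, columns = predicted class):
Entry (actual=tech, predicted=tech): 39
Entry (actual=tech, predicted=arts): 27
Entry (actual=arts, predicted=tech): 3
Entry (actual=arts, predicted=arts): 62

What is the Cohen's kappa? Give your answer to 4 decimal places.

Observed agreement pₒ = trace/N = 101/131 = 0.77099
Expected agreement pₑ = Σ (rowᵢ·colᵢ)/N² = (66·42 + 65·89)/131² = 0.49863
κ = (pₒ − pₑ)/(1 − pₑ) = (0.77099 − 0.49863)/(1 − 0.49863) = 0.5432

0.5432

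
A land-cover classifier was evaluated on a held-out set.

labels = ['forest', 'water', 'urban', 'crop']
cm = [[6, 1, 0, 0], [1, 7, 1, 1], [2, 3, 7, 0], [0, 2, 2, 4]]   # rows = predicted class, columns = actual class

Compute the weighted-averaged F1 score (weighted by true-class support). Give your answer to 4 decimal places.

Per-class F1 score (2·TP/(2·TP+FP+FN)):
  forest: TP=6, FP=1+0+0=1, FN=1+2+0=3 → 12/16 = 0.75000
  water: TP=7, FP=1+1+1=3, FN=1+3+2=6 → 14/23 = 0.60870
  urban: TP=7, FP=2+3+0=5, FN=0+1+2=3 → 14/22 = 0.63636
  crop: TP=4, FP=0+2+2=4, FN=0+1+0=1 → 8/13 = 0.61538
Weighted-F1 score = Σ (supportᵢ/N)·F1 scoreᵢ with N=37: (9/37)·0.75000 + (13/37)·0.60870 + (10/37)·0.63636 + (5/37)·0.61538 = 0.6514

0.6514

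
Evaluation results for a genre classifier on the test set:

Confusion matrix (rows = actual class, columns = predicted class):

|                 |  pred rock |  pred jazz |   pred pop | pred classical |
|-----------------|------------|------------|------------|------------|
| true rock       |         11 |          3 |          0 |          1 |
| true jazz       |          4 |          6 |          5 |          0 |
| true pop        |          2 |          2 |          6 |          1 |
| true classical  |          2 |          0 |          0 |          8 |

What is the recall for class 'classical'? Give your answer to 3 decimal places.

0.800

recall = TP/(TP+FN).
classical: TP=8, FN=2+0+0=2 → 8/10 = 0.8000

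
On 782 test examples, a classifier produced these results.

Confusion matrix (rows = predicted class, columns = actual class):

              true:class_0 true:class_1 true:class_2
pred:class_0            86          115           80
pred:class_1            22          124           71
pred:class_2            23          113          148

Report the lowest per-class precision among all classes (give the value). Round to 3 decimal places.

Per-class precision (TP/(TP+FP)):
  class_0: TP=86, FP=115+80=195 → 86/281 = 0.3060
  class_1: TP=124, FP=22+71=93 → 124/217 = 0.5714
  class_2: TP=148, FP=23+113=136 → 148/284 = 0.5211
Lowest is class 'class_0' with precision = 0.306.

0.306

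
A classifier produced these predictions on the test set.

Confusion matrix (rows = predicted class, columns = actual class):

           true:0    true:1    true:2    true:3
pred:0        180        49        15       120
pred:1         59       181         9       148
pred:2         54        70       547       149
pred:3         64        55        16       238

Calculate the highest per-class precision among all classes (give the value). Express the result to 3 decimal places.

0.667

Per-class precision (TP/(TP+FP)):
  0: TP=180, FP=49+15+120=184 → 180/364 = 0.4945
  1: TP=181, FP=59+9+148=216 → 181/397 = 0.4559
  2: TP=547, FP=54+70+149=273 → 547/820 = 0.6671
  3: TP=238, FP=64+55+16=135 → 238/373 = 0.6381
Highest is class '2' with precision = 0.667.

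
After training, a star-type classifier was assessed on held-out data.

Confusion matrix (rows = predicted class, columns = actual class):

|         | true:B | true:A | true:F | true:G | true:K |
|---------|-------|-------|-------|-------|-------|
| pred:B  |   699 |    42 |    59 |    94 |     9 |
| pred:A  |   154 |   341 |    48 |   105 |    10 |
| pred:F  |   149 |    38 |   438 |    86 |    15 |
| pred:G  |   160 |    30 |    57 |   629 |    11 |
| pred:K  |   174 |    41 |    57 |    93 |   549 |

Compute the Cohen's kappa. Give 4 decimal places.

Observed agreement pₒ = trace/N = 2656/4088 = 0.64971
Expected agreement pₑ = Σ (rowᵢ·colᵢ)/N² = (1336·903 + 492·658 + 659·726 + 1007·887 + 594·914)/4088² = 0.20612
κ = (pₒ − pₑ)/(1 − pₑ) = (0.64971 − 0.20612)/(1 − 0.20612) = 0.5588

0.5588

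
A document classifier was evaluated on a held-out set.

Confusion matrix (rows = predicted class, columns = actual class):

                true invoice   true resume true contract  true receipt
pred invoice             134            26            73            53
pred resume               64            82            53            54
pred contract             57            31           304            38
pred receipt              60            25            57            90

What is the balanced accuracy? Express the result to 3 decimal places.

0.483

Balanced accuracy = mean of per-class recall.
  invoice: recall = 134/315 = 0.4254
  resume: recall = 82/164 = 0.5000
  contract: recall = 304/487 = 0.6242
  receipt: recall = 90/235 = 0.3830
Mean = (0.4254 + 0.5000 + 0.6242 + 0.3830) / 4 = 0.483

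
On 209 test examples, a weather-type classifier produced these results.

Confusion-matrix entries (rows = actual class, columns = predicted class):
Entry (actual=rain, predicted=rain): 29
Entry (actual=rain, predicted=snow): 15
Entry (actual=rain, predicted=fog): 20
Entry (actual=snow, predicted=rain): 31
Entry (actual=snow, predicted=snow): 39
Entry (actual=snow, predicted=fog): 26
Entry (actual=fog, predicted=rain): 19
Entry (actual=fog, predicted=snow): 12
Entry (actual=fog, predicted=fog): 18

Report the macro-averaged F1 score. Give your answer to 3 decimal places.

Per-class F1 score (2·TP/(2·TP+FP+FN)):
  rain: TP=29, FP=31+19=50, FN=15+20=35 → 58/143 = 0.4056
  snow: TP=39, FP=15+12=27, FN=31+26=57 → 78/162 = 0.4815
  fog: TP=18, FP=20+26=46, FN=19+12=31 → 36/113 = 0.3186
Macro-F1 score = mean = (0.4056 + 0.4815 + 0.3186) / 3 = 0.402

0.402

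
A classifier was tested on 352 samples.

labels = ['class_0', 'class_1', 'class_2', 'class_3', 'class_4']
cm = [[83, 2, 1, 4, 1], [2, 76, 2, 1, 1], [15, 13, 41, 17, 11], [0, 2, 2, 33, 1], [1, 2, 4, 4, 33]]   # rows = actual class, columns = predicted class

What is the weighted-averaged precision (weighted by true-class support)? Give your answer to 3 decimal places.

Per-class precision (TP/(TP+FP)):
  class_0: TP=83, FP=2+15+0+1=18 → 83/101 = 0.8218
  class_1: TP=76, FP=2+13+2+2=19 → 76/95 = 0.8000
  class_2: TP=41, FP=1+2+2+4=9 → 41/50 = 0.8200
  class_3: TP=33, FP=4+1+17+4=26 → 33/59 = 0.5593
  class_4: TP=33, FP=1+1+11+1=14 → 33/47 = 0.7021
Weighted-precision = Σ (supportᵢ/N)·precisionᵢ with N=352: (91/352)·0.8218 + (82/352)·0.8000 + (97/352)·0.8200 + (38/352)·0.5593 + (44/352)·0.7021 = 0.773

0.773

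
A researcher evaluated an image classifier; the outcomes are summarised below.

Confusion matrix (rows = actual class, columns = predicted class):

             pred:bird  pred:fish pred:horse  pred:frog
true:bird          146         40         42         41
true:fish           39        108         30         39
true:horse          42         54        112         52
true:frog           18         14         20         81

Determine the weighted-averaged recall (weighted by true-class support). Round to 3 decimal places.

0.509

Per-class recall (TP/(TP+FN)):
  bird: TP=146, FN=40+42+41=123 → 146/269 = 0.5428
  fish: TP=108, FN=39+30+39=108 → 108/216 = 0.5000
  horse: TP=112, FN=42+54+52=148 → 112/260 = 0.4308
  frog: TP=81, FN=18+14+20=52 → 81/133 = 0.6090
Weighted-recall = Σ (supportᵢ/N)·recallᵢ with N=878: (269/878)·0.5428 + (216/878)·0.5000 + (260/878)·0.4308 + (133/878)·0.6090 = 0.509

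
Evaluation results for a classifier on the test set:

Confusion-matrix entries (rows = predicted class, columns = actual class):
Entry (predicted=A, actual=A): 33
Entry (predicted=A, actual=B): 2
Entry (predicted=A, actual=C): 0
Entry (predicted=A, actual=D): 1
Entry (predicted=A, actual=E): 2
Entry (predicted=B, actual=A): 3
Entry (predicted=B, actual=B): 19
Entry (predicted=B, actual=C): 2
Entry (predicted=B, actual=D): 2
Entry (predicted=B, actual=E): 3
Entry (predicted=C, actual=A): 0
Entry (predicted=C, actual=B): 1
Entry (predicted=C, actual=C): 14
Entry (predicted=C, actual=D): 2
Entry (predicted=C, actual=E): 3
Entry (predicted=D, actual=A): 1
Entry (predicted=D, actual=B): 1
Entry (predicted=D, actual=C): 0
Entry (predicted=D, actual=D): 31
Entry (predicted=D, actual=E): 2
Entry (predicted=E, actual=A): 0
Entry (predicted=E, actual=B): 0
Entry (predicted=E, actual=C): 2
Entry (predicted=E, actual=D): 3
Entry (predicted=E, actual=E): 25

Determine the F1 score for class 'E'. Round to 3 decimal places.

0.769

Treat 'E' as positive and all other classes as negative.
F1 score = 2·TP/(2·TP+FP+FN).
E: TP=25, FP=0+0+2+3=5, FN=2+3+3+2=10 → 50/65 = 0.7692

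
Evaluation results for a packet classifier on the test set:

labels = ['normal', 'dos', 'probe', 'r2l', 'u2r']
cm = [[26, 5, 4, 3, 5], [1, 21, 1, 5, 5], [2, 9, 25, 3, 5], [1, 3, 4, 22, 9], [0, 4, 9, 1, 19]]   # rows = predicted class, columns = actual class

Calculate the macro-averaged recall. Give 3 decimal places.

Per-class recall (TP/(TP+FN)):
  normal: TP=26, FN=1+2+1+0=4 → 26/30 = 0.8667
  dos: TP=21, FN=5+9+3+4=21 → 21/42 = 0.5000
  probe: TP=25, FN=4+1+4+9=18 → 25/43 = 0.5814
  r2l: TP=22, FN=3+5+3+1=12 → 22/34 = 0.6471
  u2r: TP=19, FN=5+5+5+9=24 → 19/43 = 0.4419
Macro-recall = mean = (0.8667 + 0.5000 + 0.5814 + 0.6471 + 0.4419) / 5 = 0.607

0.607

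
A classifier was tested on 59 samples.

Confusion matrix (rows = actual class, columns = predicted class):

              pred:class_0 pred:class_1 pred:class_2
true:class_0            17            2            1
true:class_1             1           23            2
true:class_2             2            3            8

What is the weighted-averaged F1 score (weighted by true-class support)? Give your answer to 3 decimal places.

Per-class F1 score (2·TP/(2·TP+FP+FN)):
  class_0: TP=17, FP=1+2=3, FN=2+1=3 → 34/40 = 0.8500
  class_1: TP=23, FP=2+3=5, FN=1+2=3 → 46/54 = 0.8519
  class_2: TP=8, FP=1+2=3, FN=2+3=5 → 16/24 = 0.6667
Weighted-F1 score = Σ (supportᵢ/N)·F1 scoreᵢ with N=59: (20/59)·0.8500 + (26/59)·0.8519 + (13/59)·0.6667 = 0.810

0.810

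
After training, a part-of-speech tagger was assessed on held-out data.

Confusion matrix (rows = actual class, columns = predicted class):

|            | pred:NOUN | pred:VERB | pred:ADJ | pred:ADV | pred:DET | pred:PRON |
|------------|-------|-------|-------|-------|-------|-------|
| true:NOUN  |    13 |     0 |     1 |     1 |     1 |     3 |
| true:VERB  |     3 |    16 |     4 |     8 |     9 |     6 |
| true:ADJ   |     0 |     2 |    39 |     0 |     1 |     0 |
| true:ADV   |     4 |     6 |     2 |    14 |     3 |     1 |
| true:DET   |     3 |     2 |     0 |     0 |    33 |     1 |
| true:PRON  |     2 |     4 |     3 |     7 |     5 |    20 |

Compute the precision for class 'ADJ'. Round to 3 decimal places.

0.796

precision = TP/(TP+FP).
ADJ: TP=39, FP=1+4+2+0+3=10 → 39/49 = 0.7959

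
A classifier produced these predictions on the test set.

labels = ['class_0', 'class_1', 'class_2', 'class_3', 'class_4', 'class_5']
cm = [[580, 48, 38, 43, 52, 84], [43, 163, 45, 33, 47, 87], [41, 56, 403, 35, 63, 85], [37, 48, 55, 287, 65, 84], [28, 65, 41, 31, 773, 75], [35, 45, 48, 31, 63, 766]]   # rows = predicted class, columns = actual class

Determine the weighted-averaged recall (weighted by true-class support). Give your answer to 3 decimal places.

Per-class recall (TP/(TP+FN)):
  class_0: TP=580, FN=43+41+37+28+35=184 → 580/764 = 0.7592
  class_1: TP=163, FN=48+56+48+65+45=262 → 163/425 = 0.3835
  class_2: TP=403, FN=38+45+55+41+48=227 → 403/630 = 0.6397
  class_3: TP=287, FN=43+33+35+31+31=173 → 287/460 = 0.6239
  class_4: TP=773, FN=52+47+63+65+63=290 → 773/1063 = 0.7272
  class_5: TP=766, FN=84+87+85+84+75=415 → 766/1181 = 0.6486
Weighted-recall = Σ (supportᵢ/N)·recallᵢ with N=4523: (764/4523)·0.7592 + (425/4523)·0.3835 + (630/4523)·0.6397 + (460/4523)·0.6239 + (1063/4523)·0.7272 + (1181/4523)·0.6486 = 0.657

0.657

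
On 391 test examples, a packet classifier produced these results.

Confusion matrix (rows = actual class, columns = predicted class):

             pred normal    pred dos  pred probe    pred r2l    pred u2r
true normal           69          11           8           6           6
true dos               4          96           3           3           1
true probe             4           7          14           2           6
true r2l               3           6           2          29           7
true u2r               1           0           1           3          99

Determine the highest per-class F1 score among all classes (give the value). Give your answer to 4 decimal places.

0.8879

Per-class F1 score (2·TP/(2·TP+FP+FN)):
  normal: TP=69, FP=4+4+3+1=12, FN=11+8+6+6=31 → 138/181 = 0.76243
  dos: TP=96, FP=11+7+6+0=24, FN=4+3+3+1=11 → 192/227 = 0.84581
  probe: TP=14, FP=8+3+2+1=14, FN=4+7+2+6=19 → 28/61 = 0.45902
  r2l: TP=29, FP=6+3+2+3=14, FN=3+6+2+7=18 → 58/90 = 0.64444
  u2r: TP=99, FP=6+1+6+7=20, FN=1+0+1+3=5 → 198/223 = 0.88789
Highest is class 'u2r' with F1 score = 0.8879.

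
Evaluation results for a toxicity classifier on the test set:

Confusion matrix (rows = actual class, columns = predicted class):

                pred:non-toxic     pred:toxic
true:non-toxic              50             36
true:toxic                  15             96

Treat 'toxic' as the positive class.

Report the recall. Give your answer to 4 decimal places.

0.8649

Recall = TP/(TP+FN) = 96/(96+15) = 96/111 = 0.8649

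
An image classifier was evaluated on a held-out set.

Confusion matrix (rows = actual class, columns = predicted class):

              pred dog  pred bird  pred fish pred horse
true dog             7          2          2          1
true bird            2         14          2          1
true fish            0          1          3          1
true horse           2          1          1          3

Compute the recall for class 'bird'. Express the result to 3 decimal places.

0.737

recall = TP/(TP+FN).
bird: TP=14, FN=2+2+1=5 → 14/19 = 0.7368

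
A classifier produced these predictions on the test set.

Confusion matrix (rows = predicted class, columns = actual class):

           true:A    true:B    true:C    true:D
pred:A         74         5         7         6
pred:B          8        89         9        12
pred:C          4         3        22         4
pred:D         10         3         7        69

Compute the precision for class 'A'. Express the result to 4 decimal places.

0.8043

One-vs-rest for 'A': TP = diagonal; FP = other classes predicted 'A'; FN = 'A' predicted as other.
precision = TP/(TP+FP).
A: TP=74, FP=5+7+6=18 → 74/92 = 0.80435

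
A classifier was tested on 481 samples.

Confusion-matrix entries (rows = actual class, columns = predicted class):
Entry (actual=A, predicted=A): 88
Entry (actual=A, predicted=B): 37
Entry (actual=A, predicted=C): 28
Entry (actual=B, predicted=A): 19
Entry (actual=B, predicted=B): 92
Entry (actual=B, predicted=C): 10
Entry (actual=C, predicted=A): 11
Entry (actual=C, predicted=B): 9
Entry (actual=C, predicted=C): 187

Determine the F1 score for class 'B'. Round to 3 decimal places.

0.710

One-vs-rest for 'B': TP = diagonal; FP = other classes predicted 'B'; FN = 'B' predicted as other.
F1 score = 2·TP/(2·TP+FP+FN).
B: TP=92, FP=37+9=46, FN=19+10=29 → 184/259 = 0.7104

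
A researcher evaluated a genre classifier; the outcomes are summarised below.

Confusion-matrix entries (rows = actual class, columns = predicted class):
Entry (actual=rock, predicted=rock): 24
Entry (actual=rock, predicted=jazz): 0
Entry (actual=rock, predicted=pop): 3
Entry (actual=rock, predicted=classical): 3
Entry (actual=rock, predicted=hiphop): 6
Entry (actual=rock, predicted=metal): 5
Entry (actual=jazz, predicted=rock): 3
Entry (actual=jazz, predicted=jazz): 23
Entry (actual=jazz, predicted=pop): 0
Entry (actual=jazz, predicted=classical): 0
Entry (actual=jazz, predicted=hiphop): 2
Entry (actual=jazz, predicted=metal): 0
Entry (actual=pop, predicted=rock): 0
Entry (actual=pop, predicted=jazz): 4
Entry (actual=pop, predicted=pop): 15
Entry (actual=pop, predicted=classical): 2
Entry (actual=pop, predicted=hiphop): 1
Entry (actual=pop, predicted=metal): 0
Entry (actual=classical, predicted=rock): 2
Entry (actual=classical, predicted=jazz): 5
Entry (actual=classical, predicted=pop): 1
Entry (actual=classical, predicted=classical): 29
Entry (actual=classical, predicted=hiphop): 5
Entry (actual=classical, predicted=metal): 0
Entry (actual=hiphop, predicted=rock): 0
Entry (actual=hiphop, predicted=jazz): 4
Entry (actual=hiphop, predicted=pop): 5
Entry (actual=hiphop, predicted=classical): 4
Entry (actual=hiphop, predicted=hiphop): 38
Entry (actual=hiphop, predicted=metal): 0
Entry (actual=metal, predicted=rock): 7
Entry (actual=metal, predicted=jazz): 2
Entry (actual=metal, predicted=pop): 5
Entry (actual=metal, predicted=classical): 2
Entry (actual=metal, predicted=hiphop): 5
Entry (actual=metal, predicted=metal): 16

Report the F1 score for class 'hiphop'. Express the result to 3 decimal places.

Take TP from the diagonal, FP from the rest of the 'hiphop' prediction marginal, FN from the rest of the 'hiphop' actual marginal.
F1 score = 2·TP/(2·TP+FP+FN).
hiphop: TP=38, FP=6+2+1+5+5=19, FN=0+4+5+4+0=13 → 76/108 = 0.7037

0.704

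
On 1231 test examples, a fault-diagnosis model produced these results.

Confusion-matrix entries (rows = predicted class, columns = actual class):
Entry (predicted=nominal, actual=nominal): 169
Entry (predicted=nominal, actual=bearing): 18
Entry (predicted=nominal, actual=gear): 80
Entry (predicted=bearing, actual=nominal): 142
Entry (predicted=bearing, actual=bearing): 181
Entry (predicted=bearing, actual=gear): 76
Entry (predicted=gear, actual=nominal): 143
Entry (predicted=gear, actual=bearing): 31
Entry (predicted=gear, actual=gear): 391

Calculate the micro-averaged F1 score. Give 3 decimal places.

Micro-averaging pools counts across classes: ΣTP=741, ΣFP=490, ΣFN=490.
Micro-F1 score = 2·TP/(2·TP+FP+FN) on pooled counts = 0.602 (equals overall accuracy in single-label multiclass).

0.602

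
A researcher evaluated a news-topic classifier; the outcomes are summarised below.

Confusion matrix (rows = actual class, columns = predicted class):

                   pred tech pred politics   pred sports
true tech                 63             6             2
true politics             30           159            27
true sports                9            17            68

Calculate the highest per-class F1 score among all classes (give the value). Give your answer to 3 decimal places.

0.799

Per-class F1 score (2·TP/(2·TP+FP+FN)):
  tech: TP=63, FP=30+9=39, FN=6+2=8 → 126/173 = 0.7283
  politics: TP=159, FP=6+17=23, FN=30+27=57 → 318/398 = 0.7990
  sports: TP=68, FP=2+27=29, FN=9+17=26 → 136/191 = 0.7120
Highest is class 'politics' with F1 score = 0.799.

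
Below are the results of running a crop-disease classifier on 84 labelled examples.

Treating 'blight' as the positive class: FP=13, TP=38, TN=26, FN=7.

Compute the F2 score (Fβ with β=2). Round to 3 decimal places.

Fβ = (1+β²)·TP / ((1+β²)·TP + β²·FN + FP), with β²=4
= 5·38 / (5·38 + 4·7 + 13) = 0.823

0.823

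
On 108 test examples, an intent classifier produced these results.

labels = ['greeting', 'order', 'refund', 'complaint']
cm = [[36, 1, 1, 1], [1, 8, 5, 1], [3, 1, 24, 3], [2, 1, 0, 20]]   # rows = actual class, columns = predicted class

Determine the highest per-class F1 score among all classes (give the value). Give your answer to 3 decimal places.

Per-class F1 score (2·TP/(2·TP+FP+FN)):
  greeting: TP=36, FP=1+3+2=6, FN=1+1+1=3 → 72/81 = 0.8889
  order: TP=8, FP=1+1+1=3, FN=1+5+1=7 → 16/26 = 0.6154
  refund: TP=24, FP=1+5+0=6, FN=3+1+3=7 → 48/61 = 0.7869
  complaint: TP=20, FP=1+1+3=5, FN=2+1+0=3 → 40/48 = 0.8333
Highest is class 'greeting' with F1 score = 0.889.

0.889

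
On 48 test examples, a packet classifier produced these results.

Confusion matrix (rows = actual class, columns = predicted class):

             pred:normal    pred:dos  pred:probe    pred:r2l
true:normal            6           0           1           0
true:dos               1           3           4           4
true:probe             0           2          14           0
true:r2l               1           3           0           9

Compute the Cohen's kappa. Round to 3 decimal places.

0.543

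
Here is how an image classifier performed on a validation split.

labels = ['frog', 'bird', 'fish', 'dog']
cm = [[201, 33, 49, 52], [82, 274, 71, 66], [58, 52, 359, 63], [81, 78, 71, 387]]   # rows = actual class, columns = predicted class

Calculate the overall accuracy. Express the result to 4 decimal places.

0.6176

Accuracy = trace / total = (201+274+359+387=1221) / 1977 = 1221/1977 = 0.6176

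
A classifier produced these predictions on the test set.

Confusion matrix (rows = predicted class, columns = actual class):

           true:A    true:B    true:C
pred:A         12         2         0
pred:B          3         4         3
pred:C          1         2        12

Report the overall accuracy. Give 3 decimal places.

Accuracy = trace / total = (12+4+12=28) / 39 = 28/39 = 0.718

0.718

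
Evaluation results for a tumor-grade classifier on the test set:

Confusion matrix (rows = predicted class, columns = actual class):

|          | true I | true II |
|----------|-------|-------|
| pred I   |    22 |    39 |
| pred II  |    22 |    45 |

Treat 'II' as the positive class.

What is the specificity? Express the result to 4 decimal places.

0.5000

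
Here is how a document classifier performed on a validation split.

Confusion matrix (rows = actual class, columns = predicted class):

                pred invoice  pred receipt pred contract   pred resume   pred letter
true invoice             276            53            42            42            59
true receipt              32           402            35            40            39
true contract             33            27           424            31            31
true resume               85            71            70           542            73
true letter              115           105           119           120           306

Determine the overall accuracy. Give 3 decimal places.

Accuracy = trace / total = (276+402+424+542+306=1950) / 3172 = 1950/3172 = 0.615

0.615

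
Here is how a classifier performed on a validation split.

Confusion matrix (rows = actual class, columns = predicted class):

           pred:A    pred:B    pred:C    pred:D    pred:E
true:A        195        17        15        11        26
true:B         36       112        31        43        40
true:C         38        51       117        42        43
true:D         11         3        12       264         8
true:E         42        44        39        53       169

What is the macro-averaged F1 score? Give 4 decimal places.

Per-class F1 score (2·TP/(2·TP+FP+FN)):
  A: TP=195, FP=36+38+11+42=127, FN=17+15+11+26=69 → 390/586 = 0.66553
  B: TP=112, FP=17+51+3+44=115, FN=36+31+43+40=150 → 224/489 = 0.45808
  C: TP=117, FP=15+31+12+39=97, FN=38+51+42+43=174 → 234/505 = 0.46337
  D: TP=264, FP=11+43+42+53=149, FN=11+3+12+8=34 → 528/711 = 0.74262
  E: TP=169, FP=26+40+43+8=117, FN=42+44+39+53=178 → 338/633 = 0.53397
Macro-F1 score = mean = (0.66553 + 0.45808 + 0.46337 + 0.74262 + 0.53397) / 5 = 0.5727

0.5727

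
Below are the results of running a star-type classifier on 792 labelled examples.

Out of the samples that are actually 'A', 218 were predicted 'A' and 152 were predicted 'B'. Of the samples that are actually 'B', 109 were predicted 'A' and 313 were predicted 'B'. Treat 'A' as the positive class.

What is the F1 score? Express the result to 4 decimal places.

0.6255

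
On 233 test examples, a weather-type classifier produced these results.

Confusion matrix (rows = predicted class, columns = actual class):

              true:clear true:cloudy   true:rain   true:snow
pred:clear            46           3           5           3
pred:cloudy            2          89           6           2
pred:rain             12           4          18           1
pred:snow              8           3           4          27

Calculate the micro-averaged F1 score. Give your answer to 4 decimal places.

0.7725

Micro-averaging pools counts across classes: ΣTP=180, ΣFP=53, ΣFN=53.
Micro-F1 score = 2·TP/(2·TP+FP+FN) on pooled counts = 0.7725 (equals overall accuracy in single-label multiclass).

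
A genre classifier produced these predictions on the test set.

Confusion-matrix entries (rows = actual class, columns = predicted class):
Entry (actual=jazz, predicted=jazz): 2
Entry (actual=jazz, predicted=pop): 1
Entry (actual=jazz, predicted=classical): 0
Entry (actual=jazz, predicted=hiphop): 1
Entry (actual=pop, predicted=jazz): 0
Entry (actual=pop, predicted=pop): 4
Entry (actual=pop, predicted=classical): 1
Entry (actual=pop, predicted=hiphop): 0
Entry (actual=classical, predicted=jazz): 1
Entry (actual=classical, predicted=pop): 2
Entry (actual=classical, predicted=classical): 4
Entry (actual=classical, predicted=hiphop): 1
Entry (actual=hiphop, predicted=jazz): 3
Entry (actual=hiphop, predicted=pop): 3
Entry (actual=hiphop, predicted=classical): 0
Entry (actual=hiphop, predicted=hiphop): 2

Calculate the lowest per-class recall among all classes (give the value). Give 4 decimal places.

0.2500

Per-class recall (TP/(TP+FN)):
  jazz: TP=2, FN=1+0+1=2 → 2/4 = 0.50000
  pop: TP=4, FN=0+1+0=1 → 4/5 = 0.80000
  classical: TP=4, FN=1+2+1=4 → 4/8 = 0.50000
  hiphop: TP=2, FN=3+3+0=6 → 2/8 = 0.25000
Lowest is class 'hiphop' with recall = 0.2500.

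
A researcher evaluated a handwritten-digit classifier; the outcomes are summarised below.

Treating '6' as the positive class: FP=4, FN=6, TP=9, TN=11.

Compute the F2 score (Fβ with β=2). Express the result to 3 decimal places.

0.616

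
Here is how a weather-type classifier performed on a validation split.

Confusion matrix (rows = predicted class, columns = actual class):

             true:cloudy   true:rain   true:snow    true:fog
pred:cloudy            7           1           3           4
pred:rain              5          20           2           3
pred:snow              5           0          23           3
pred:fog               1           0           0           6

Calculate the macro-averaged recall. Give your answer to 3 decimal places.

0.634

Per-class recall (TP/(TP+FN)):
  cloudy: TP=7, FN=5+5+1=11 → 7/18 = 0.3889
  rain: TP=20, FN=1+0+0=1 → 20/21 = 0.9524
  snow: TP=23, FN=3+2+0=5 → 23/28 = 0.8214
  fog: TP=6, FN=4+3+3=10 → 6/16 = 0.3750
Macro-recall = mean = (0.3889 + 0.9524 + 0.8214 + 0.3750) / 4 = 0.634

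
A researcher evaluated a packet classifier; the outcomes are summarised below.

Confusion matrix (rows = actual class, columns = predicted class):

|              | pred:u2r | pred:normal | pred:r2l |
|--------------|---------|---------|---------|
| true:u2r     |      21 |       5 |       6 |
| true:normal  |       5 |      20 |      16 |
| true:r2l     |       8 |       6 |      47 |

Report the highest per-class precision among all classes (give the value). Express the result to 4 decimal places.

Per-class precision (TP/(TP+FP)):
  u2r: TP=21, FP=5+8=13 → 21/34 = 0.61765
  normal: TP=20, FP=5+6=11 → 20/31 = 0.64516
  r2l: TP=47, FP=6+16=22 → 47/69 = 0.68116
Highest is class 'r2l' with precision = 0.6812.

0.6812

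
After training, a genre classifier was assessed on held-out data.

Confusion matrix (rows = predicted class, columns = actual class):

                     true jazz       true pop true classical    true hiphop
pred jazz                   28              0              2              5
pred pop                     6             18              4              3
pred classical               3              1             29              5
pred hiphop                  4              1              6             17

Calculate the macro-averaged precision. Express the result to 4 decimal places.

Per-class precision (TP/(TP+FP)):
  jazz: TP=28, FP=0+2+5=7 → 28/35 = 0.80000
  pop: TP=18, FP=6+4+3=13 → 18/31 = 0.58065
  classical: TP=29, FP=3+1+5=9 → 29/38 = 0.76316
  hiphop: TP=17, FP=4+1+6=11 → 17/28 = 0.60714
Macro-precision = mean = (0.80000 + 0.58065 + 0.76316 + 0.60714) / 4 = 0.6877

0.6877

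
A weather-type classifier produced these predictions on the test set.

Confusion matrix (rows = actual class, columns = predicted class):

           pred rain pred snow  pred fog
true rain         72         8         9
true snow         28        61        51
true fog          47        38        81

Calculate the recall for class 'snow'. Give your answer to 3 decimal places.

One-vs-rest for 'snow': TP = diagonal; FP = other classes predicted 'snow'; FN = 'snow' predicted as other.
recall = TP/(TP+FN).
snow: TP=61, FN=28+51=79 → 61/140 = 0.4357

0.436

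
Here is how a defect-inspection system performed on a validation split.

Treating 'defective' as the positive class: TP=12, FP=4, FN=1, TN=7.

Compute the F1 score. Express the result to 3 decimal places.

Precision = TP/(TP+FP) = 12/16 = 0.7500
Recall = TP/(TP+FN) = 12/13 = 0.9231
F1 = 2·TP/(2·TP+FP+FN) = 24/29 = 0.828

0.828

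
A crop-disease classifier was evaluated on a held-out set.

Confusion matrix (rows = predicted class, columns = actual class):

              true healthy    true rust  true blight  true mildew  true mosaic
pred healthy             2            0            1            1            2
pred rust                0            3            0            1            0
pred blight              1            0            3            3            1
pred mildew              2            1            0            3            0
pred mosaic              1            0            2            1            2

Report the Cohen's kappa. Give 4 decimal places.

Observed agreement pₒ = trace/N = 13/30 = 0.43333
Expected agreement pₑ = Σ (rowᵢ·colᵢ)/N² = (6·6 + 4·4 + 6·8 + 9·6 + 5·6)/30² = 0.20444
κ = (pₒ − pₑ)/(1 − pₑ) = (0.43333 − 0.20444)/(1 − 0.20444) = 0.2877

0.2877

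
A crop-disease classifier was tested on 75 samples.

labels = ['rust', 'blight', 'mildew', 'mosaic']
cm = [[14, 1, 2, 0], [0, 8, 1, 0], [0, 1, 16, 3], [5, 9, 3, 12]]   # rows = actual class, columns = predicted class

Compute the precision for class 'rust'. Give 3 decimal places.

0.737

One-vs-rest for 'rust': TP = diagonal; FP = other classes predicted 'rust'; FN = 'rust' predicted as other.
precision = TP/(TP+FP).
rust: TP=14, FP=0+0+5=5 → 14/19 = 0.7368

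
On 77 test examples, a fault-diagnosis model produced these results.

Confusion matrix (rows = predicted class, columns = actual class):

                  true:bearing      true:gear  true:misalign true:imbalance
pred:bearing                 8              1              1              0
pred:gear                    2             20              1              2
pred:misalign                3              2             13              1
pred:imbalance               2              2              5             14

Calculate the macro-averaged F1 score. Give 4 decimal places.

0.7017

Per-class F1 score (2·TP/(2·TP+FP+FN)):
  bearing: TP=8, FP=1+1+0=2, FN=2+3+2=7 → 16/25 = 0.64000
  gear: TP=20, FP=2+1+2=5, FN=1+2+2=5 → 40/50 = 0.80000
  misalign: TP=13, FP=3+2+1=6, FN=1+1+5=7 → 26/39 = 0.66667
  imbalance: TP=14, FP=2+2+5=9, FN=0+2+1=3 → 28/40 = 0.70000
Macro-F1 score = mean = (0.64000 + 0.80000 + 0.66667 + 0.70000) / 4 = 0.7017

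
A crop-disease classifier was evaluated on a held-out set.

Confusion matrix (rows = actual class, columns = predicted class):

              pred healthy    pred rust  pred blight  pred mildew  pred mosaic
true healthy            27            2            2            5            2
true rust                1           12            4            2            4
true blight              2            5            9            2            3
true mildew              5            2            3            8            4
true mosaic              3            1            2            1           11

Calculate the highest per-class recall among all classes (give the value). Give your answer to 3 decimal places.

Per-class recall (TP/(TP+FN)):
  healthy: TP=27, FN=2+2+5+2=11 → 27/38 = 0.7105
  rust: TP=12, FN=1+4+2+4=11 → 12/23 = 0.5217
  blight: TP=9, FN=2+5+2+3=12 → 9/21 = 0.4286
  mildew: TP=8, FN=5+2+3+4=14 → 8/22 = 0.3636
  mosaic: TP=11, FN=3+1+2+1=7 → 11/18 = 0.6111
Highest is class 'healthy' with recall = 0.711.

0.711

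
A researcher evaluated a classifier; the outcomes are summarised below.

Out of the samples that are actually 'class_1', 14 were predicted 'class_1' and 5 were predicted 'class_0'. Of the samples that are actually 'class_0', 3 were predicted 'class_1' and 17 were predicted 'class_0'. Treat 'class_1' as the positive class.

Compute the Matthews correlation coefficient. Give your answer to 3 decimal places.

MCC = (TP·TN − FP·FN) / √((TP+FP)(TP+FN)(TN+FP)(TN+FN))
Numerator = 14·17 − 3·5 = 223
Denominator = √(17·19·20·22) = √142120 = 376.9881
MCC = 223 / 376.9881 = 0.592

0.592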